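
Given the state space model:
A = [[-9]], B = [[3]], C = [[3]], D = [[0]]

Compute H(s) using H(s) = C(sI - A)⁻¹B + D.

(sI - A)⁻¹ = 1/(s + 9). H(s) = 3 × 3/(s + 9) + 0 = 9/(s + 9).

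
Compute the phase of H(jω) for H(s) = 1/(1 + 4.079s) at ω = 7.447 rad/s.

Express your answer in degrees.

Phase = -arctan(ωτ) = -arctan(7.447 × 4.079) = -88.1°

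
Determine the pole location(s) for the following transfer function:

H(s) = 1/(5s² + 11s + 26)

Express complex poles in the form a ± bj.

Discriminant = 11² - 4×5×26 = 121 - 520 = -399 < 0, so the poles are a complex conjugate pair s = (-11 ± j√399)/(2×5). Real part = -11/(2×5) = -11/10 = -1.1; imaginary part = ±√399/(2×5) ≈ 1.9975. Poles: s = -1.1 ± 1.9975j.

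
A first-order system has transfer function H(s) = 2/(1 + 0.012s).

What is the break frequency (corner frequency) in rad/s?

Corner frequency = 1/τ = 1/0.012 = 83.333 rad/s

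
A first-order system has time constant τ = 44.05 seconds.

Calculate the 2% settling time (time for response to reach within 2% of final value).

For first-order system, 2% settling time ≈ 4τ = 4 × 44.05 = 176.2 s.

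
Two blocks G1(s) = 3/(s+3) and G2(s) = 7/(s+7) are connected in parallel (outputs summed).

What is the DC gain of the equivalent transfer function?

Parallel: G_eq = G1 + G2. DC gain = G1(0) + G2(0) = 3/3 + 7/7 = 1 + 1 = 2.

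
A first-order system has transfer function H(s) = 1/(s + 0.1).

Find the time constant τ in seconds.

For H(s) = 1/(s + 1/τ), the pole is at -1/τ = -0.1, so τ = 1/0.1 = 10 s.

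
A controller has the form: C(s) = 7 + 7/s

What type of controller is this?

This is a Proportional-Integral (PI) controller.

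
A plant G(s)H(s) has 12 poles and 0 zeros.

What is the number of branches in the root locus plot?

Root locus has n branches where n = number of poles = 12.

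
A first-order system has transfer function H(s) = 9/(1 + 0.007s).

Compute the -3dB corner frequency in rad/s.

Corner frequency = 1/τ = 1/0.007 = 142.857 rad/s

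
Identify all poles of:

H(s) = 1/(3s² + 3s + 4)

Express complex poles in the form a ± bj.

Discriminant = 3² - 4×3×4 = 9 - 48 = -39 < 0, so the poles are a complex conjugate pair s = (-3 ± j√39)/(2×3). Real part = -3/(2×3) = -3/6 = -0.5; imaginary part = ±√39/(2×3) ≈ 1.0408. Poles: s = -0.5 ± 1.0408j.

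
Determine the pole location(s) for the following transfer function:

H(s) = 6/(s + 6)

Pole is where denominator = 0: s + 6 = 0, so s = -6.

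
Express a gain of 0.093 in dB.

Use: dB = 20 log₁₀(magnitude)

dB = 20 log₁₀(0.093) = -20.6 dB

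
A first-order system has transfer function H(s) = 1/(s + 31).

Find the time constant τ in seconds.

For H(s) = 1/(s + 1/τ), the pole is at -1/τ = -31, so τ = 1/31 = 0.0323 s.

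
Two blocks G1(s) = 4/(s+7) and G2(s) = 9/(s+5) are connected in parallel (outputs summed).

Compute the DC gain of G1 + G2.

Parallel: G_eq = G1 + G2. DC gain = G1(0) + G2(0) = 4/7 + 9/5 = 0.5714 + 1.8 = 2.3714.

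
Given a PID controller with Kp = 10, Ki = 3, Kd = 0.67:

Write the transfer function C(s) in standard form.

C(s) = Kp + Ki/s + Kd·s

Substituting values: C(s) = 10 + 3/s + 0.67s = (0.67s² + 10s + 3)/s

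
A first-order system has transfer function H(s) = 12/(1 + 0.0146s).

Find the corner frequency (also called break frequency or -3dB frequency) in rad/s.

Corner frequency = 1/τ = 1/0.0146 = 68.493 rad/s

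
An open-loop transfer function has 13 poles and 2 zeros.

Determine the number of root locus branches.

Root locus has n branches where n = number of poles = 13.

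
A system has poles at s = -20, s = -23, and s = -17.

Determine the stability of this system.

All poles are in the left half-plane. System is stable.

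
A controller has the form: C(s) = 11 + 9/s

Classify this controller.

This is a Proportional-Integral (PI) controller.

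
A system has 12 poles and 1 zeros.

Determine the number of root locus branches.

Root locus has n branches where n = number of poles = 12.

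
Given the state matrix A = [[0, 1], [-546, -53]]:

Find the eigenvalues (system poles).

det(A - λI) = λ² - (-53)λ + 546 = (λ - (-39))(λ - (-14)). Eigenvalues: -39, -14.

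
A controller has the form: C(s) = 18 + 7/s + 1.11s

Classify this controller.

This is a Proportional-Integral-Derivative (PID) controller.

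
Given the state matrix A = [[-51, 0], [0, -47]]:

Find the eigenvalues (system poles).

For diagonal matrix, eigenvalues are diagonal entries: λ₁ = -51, λ₂ = -47.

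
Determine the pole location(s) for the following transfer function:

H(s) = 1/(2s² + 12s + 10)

Discriminant = 12² - 4×2×10 = 144 - 80 = 64 > 0, so two distinct real poles. Using quadratic formula: s = (-12 ± √64)/(2×2) = (-12 ± √64)/4, with √64 = 8. s₁ = -4/4 = -1, s₂ = -20/4 = -5. Poles: s₁ = -1, s₂ = -5.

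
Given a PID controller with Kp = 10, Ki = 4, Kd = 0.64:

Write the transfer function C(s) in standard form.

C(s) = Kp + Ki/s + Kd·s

Substituting values: C(s) = 10 + 4/s + 0.64s = (0.64s² + 10s + 4)/s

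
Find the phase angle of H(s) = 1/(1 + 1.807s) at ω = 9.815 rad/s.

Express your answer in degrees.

Phase = -arctan(ωτ) = -arctan(9.815 × 1.807) = -86.8°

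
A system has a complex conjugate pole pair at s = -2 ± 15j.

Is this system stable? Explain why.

Real part of poles is -2 (< 0, left half-plane). Stable.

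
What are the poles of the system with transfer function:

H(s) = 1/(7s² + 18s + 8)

Discriminant = 18² - 4×7×8 = 324 - 224 = 100 > 0, so two distinct real poles. Using quadratic formula: s = (-18 ± √100)/(2×7) = (-18 ± √100)/14, with √100 = 10. s₁ = -8/14 ≈ -0.5714, s₂ = -28/14 = -2. Poles: s₁ = -0.5714, s₂ = -2.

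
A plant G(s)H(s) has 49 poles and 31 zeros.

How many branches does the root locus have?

Root locus has n branches where n = number of poles = 49.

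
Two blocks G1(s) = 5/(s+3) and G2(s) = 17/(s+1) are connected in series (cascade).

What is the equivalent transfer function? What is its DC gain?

Series: multiply transfer functions. G_eq = 5/(s+3) × 17/(s+1) = 85/((s+3)(s+1)). DC gain = 85/(3×1) = 28.3333.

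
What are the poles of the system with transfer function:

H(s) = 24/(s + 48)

Pole is where denominator = 0: s + 48 = 0, so s = -48.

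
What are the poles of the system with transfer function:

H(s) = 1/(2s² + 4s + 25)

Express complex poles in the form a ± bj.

Discriminant = 4² - 4×2×25 = 16 - 200 = -184 < 0, so the poles are a complex conjugate pair s = (-4 ± j√184)/(2×2). Real part = -4/(2×2) = -4/4 = -1; imaginary part = ±√184/(2×2) ≈ 3.3912. Poles: s = -1 ± 3.3912j.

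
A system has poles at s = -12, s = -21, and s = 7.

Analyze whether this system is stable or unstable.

Pole(s) at s = 7 are not in the left half-plane. System is unstable.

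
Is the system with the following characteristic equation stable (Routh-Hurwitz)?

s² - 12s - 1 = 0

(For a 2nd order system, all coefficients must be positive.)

Coefficients: 1, -12, -1. b=-12, c=-1 not positive, so system is unstable.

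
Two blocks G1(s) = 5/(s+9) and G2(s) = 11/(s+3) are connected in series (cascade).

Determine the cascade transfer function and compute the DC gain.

Series: multiply transfer functions. G_eq = 5/(s+9) × 11/(s+3) = 55/((s+9)(s+3)). DC gain = 55/(9×3) = 2.0370.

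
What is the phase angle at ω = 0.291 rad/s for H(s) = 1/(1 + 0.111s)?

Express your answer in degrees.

Phase = -arctan(ωτ) = -arctan(0.291 × 0.111) = -1.9°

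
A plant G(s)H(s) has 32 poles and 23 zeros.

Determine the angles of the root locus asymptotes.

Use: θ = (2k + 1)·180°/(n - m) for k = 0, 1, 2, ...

n - m = 32 - 23 = 9. Angles: θk = (2k + 1)·180°/9 = 20°, 60°, 100°, 140°, 180°, 220°, 260°, 300°, 340°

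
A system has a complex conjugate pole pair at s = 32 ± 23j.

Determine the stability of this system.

Real part of poles is 32 (> 0, right half-plane). Unstable.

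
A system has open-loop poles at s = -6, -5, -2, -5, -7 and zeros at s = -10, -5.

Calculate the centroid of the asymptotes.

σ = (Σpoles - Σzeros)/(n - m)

σ = (Σpoles - Σzeros)/(n - m) = (-25 - (-15))/(5 - 2) = -10/3 = -3.33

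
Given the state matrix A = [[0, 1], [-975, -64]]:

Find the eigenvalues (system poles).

det(A - λI) = λ² - (-64)λ + 975 = (λ - (-25))(λ - (-39)). Eigenvalues: -25, -39.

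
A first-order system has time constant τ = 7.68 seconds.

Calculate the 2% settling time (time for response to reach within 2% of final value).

For first-order system, 2% settling time ≈ 4τ = 4 × 7.68 = 30.72 s.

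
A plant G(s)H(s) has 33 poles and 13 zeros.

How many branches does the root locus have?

Root locus has n branches where n = number of poles = 33.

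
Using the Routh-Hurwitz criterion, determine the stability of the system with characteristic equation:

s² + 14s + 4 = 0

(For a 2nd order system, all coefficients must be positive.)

Coefficients: 1, 14, 4. All positive, so system is stable.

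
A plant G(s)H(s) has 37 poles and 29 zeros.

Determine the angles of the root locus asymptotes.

n - m = 37 - 29 = 8. Angles: θk = (2k + 1)·180°/8 = 22.5°, 67.5°, 112.5°, 157.5°, 202.5°, 247.5°, 292.5°, 337.5°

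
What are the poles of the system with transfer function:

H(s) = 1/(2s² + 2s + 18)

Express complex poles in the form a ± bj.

Discriminant = 2² - 4×2×18 = 4 - 144 = -140 < 0, so the poles are a complex conjugate pair s = (-2 ± j√140)/(2×2). Real part = -2/(2×2) = -2/4 = -0.5; imaginary part = ±√140/(2×2) ≈ 2.9580. Poles: s = -0.5 ± 2.9580j.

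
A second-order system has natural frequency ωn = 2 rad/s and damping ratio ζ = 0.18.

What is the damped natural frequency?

ωd = ωn√(1 - ζ²) = 2√(1 - 0.18²) = 1.97 rad/s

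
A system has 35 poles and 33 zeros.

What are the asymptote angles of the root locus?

n - m = 35 - 33 = 2. Angles: θk = (2k + 1)·180°/2 = 90°, 270°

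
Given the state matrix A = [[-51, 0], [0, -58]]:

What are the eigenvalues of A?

For diagonal matrix, eigenvalues are diagonal entries: λ₁ = -51, λ₂ = -58.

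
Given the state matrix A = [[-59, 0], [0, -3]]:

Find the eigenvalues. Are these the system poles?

For diagonal matrix, eigenvalues are diagonal entries: λ₁ = -59, λ₂ = -3. Eigenvalues of A = system poles.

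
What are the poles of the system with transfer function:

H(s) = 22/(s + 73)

Pole is where denominator = 0: s + 73 = 0, so s = -73.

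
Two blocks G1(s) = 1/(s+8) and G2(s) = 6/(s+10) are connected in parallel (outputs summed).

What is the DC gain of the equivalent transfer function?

Parallel: G_eq = G1 + G2. DC gain = G1(0) + G2(0) = 1/8 + 6/10 = 0.125 + 0.6 = 0.725.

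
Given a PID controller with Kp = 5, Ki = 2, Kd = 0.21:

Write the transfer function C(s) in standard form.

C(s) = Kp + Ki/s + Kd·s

Substituting values: C(s) = 5 + 2/s + 0.21s = (0.21s² + 5s + 2)/s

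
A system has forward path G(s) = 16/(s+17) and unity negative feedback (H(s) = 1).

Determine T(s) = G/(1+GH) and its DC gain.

T(s) = G/(1+GH) = [16/(s+17)] / [1 + 16/(s+17)] = 16/(s+17+16) = 16/(s+33). DC gain = 16/33 = 0.4848.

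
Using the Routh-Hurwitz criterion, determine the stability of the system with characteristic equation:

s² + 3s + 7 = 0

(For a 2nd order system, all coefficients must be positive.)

Coefficients: 1, 3, 7. All positive, so system is stable.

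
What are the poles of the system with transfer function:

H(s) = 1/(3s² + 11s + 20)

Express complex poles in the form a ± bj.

Discriminant = 11² - 4×3×20 = 121 - 240 = -119 < 0, so the poles are a complex conjugate pair s = (-11 ± j√119)/(2×3). Real part = -11/(2×3) = -11/6 ≈ -1.8333; imaginary part = ±√119/(2×3) ≈ 1.8181. Poles: s = -1.8333 ± 1.8181j.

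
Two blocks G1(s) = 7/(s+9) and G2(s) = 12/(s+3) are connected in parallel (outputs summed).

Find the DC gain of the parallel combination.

Parallel: G_eq = G1 + G2. DC gain = G1(0) + G2(0) = 7/9 + 12/3 = 0.7778 + 4 = 4.7778.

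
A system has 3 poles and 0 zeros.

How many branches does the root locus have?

Root locus has n branches where n = number of poles = 3.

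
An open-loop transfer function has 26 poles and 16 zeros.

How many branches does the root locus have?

Root locus has n branches where n = number of poles = 26.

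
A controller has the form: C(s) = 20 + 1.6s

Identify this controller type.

This is a Proportional-Derivative (PD) controller.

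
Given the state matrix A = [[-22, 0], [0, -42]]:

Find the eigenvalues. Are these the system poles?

For diagonal matrix, eigenvalues are diagonal entries: λ₁ = -22, λ₂ = -42. Eigenvalues of A = system poles.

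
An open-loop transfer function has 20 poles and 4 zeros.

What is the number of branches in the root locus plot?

Root locus has n branches where n = number of poles = 20.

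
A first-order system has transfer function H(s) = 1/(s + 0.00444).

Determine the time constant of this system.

For H(s) = 1/(s + 1/τ), the pole is at -1/τ = -0.00444, so τ = 1/0.00444 = 225.2 s.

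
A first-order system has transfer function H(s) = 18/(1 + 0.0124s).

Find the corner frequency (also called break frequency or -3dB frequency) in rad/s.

Corner frequency = 1/τ = 1/0.0124 = 80.645 rad/s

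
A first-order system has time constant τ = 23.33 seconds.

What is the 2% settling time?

For first-order system, 2% settling time ≈ 4τ = 4 × 23.33 = 93.32 s.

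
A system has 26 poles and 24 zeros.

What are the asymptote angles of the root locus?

n - m = 26 - 24 = 2. Angles: θk = (2k + 1)·180°/2 = 90°, 270°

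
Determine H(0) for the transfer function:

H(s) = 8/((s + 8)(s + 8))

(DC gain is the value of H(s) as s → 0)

DC gain = H(0) = 8/(8 × 8) = 8/64 = 0.125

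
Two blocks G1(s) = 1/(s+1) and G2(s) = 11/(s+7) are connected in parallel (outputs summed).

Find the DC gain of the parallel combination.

Parallel: G_eq = G1 + G2. DC gain = G1(0) + G2(0) = 1/1 + 11/7 = 1 + 1.5714 = 2.5714.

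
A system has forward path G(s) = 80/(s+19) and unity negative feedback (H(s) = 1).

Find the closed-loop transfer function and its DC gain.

T(s) = G/(1+GH) = [80/(s+19)] / [1 + 80/(s+19)] = 80/(s+19+80) = 80/(s+99). DC gain = 80/99 = 0.8081.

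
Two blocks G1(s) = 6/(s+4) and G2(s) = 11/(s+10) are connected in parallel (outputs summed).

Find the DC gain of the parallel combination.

Parallel: G_eq = G1 + G2. DC gain = G1(0) + G2(0) = 6/4 + 11/10 = 1.5 + 1.1 = 2.6.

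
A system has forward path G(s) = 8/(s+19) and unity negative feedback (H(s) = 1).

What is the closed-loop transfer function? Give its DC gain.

T(s) = G/(1+GH) = [8/(s+19)] / [1 + 8/(s+19)] = 8/(s+19+8) = 8/(s+27). DC gain = 8/27 = 0.2963.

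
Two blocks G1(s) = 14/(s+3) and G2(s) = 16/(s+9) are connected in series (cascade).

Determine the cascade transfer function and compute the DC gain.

Series: multiply transfer functions. G_eq = 14/(s+3) × 16/(s+9) = 224/((s+3)(s+9)). DC gain = 224/(3×9) = 8.2963.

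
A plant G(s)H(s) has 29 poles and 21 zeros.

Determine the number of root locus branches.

Root locus has n branches where n = number of poles = 29.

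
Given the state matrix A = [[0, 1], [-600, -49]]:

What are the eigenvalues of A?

det(A - λI) = λ² - (-49)λ + 600 = (λ - (-25))(λ - (-24)). Eigenvalues: -25, -24.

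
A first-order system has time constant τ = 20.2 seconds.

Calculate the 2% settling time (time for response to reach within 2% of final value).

For first-order system, 2% settling time ≈ 4τ = 4 × 20.2 = 80.8 s.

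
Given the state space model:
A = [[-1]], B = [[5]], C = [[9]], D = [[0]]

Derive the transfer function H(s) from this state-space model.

(sI - A)⁻¹ = 1/(s + 1). H(s) = 9 × 5/(s + 1) + 0 = 45/(s + 1).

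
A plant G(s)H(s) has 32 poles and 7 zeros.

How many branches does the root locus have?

Root locus has n branches where n = number of poles = 32.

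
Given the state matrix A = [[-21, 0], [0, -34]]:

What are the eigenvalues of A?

For diagonal matrix, eigenvalues are diagonal entries: λ₁ = -21, λ₂ = -34.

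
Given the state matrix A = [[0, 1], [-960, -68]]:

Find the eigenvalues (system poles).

det(A - λI) = λ² - (-68)λ + 960 = (λ - (-20))(λ - (-48)). Eigenvalues: -20, -48.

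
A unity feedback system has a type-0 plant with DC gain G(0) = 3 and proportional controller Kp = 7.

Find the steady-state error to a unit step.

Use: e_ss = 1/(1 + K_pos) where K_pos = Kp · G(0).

K_pos = Kp · G(0) = 7 × 3 = 21. e_ss = 1/(1 + 21) = 0.0455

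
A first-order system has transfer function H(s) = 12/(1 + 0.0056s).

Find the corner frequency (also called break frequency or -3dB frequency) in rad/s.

Corner frequency = 1/τ = 1/0.0056 = 178.571 rad/s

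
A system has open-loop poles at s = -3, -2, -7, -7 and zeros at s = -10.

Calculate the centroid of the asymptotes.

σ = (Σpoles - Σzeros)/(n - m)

σ = (Σpoles - Σzeros)/(n - m) = (-19 - (-10))/(4 - 1) = -9/3 = -3.0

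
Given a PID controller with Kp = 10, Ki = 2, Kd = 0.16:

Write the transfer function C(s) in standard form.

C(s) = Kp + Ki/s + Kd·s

Substituting values: C(s) = 10 + 2/s + 0.16s = (0.16s² + 10s + 2)/s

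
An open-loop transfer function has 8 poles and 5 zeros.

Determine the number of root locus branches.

Root locus has n branches where n = number of poles = 8.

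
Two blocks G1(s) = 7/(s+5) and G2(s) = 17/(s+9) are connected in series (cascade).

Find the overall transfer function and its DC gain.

Series: multiply transfer functions. G_eq = 7/(s+5) × 17/(s+9) = 119/((s+5)(s+9)). DC gain = 119/(5×9) = 2.6444.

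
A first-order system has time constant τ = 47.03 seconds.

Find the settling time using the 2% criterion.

For first-order system, 2% settling time ≈ 4τ = 4 × 47.03 = 188.12 s.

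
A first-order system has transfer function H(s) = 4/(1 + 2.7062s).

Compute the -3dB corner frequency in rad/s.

Corner frequency = 1/τ = 1/2.7062 = 0.37 rad/s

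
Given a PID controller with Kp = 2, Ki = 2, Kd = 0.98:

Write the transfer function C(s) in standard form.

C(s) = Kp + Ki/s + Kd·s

Substituting values: C(s) = 2 + 2/s + 0.98s = (0.98s² + 2s + 2)/s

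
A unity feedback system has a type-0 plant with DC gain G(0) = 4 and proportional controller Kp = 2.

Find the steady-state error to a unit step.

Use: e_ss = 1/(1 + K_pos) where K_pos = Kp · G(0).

K_pos = Kp · G(0) = 2 × 4 = 8. e_ss = 1/(1 + 8) = 0.1111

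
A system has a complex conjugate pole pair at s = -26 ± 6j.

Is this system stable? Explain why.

Real part of poles is -26 (< 0, left half-plane). Stable.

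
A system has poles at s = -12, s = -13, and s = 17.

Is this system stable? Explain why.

Pole(s) at s = 17 are not in the left half-plane. System is unstable.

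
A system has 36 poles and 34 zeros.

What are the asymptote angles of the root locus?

n - m = 36 - 34 = 2. Angles: θk = (2k + 1)·180°/2 = 90°, 270°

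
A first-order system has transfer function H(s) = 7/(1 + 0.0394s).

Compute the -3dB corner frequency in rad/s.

Corner frequency = 1/τ = 1/0.0394 = 25.381 rad/s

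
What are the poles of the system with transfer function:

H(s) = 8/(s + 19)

Pole is where denominator = 0: s + 19 = 0, so s = -19.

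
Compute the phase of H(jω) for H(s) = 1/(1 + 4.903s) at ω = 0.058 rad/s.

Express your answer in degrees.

Phase = -arctan(ωτ) = -arctan(0.058 × 4.903) = -15.9°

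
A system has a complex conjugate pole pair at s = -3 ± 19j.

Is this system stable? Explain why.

Real part of poles is -3 (< 0, left half-plane). Stable.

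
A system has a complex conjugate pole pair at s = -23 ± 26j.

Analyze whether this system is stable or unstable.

Real part of poles is -23 (< 0, left half-plane). Stable.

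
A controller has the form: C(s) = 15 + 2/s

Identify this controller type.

This is a Proportional-Integral (PI) controller.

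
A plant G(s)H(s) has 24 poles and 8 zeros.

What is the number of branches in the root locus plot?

Root locus has n branches where n = number of poles = 24.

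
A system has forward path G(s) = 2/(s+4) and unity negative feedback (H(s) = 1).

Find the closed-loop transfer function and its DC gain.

T(s) = G/(1+GH) = [2/(s+4)] / [1 + 2/(s+4)] = 2/(s+4+2) = 2/(s+6). DC gain = 2/6 = 0.3333.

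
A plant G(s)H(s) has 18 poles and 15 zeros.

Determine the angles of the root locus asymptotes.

n - m = 18 - 15 = 3. Angles: θk = (2k + 1)·180°/3 = 60°, 180°, 300°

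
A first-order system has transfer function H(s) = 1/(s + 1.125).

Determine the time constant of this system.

For H(s) = 1/(s + 1/τ), the pole is at -1/τ = -1.125, so τ = 1/1.125 = 0.8889 s.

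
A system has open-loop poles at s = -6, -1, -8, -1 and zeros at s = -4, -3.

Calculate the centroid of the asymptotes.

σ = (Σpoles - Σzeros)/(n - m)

σ = (Σpoles - Σzeros)/(n - m) = (-16 - (-7))/(4 - 2) = -9/2 = -4.5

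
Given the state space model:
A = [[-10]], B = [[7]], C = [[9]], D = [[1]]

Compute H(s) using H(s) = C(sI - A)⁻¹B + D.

(sI - A)⁻¹ = 1/(s + 10). H(s) = 9×7/(s + 10) + 1 = (s + 73)/(s + 10).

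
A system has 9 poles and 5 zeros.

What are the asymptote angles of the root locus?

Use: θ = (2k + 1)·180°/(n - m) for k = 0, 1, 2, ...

n - m = 9 - 5 = 4. Angles: θk = (2k + 1)·180°/4 = 45°, 135°, 225°, 315°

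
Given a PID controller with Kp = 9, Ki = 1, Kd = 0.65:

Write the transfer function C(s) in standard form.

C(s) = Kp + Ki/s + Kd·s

Substituting values: C(s) = 9 + 1/s + 0.65s = (0.65s² + 9s + 1)/s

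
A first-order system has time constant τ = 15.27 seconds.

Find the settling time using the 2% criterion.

For first-order system, 2% settling time ≈ 4τ = 4 × 15.27 = 61.08 s.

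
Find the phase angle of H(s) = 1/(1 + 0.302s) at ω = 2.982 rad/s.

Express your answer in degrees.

Phase = -arctan(ωτ) = -arctan(2.982 × 0.302) = -42.0°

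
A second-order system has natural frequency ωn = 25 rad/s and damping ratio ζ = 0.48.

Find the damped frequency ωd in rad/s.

ωd = ωn√(1 - ζ²) = 25√(1 - 0.48²) = 21.93 rad/s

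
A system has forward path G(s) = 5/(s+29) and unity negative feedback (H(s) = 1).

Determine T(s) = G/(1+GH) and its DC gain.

T(s) = G/(1+GH) = [5/(s+29)] / [1 + 5/(s+29)] = 5/(s+29+5) = 5/(s+34). DC gain = 5/34 = 0.1471.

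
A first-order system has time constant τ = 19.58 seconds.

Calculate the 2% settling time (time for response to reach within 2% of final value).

For first-order system, 2% settling time ≈ 4τ = 4 × 19.58 = 78.32 s.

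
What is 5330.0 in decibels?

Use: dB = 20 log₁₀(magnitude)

dB = 20 log₁₀(5330.0) = 74.5 dB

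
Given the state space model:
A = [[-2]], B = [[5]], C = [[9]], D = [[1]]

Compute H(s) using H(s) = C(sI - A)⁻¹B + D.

(sI - A)⁻¹ = 1/(s + 2). H(s) = 9×5/(s + 2) + 1 = (s + 47)/(s + 2).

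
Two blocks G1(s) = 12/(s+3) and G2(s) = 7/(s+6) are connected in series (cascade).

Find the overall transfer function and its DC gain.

Series: multiply transfer functions. G_eq = 12/(s+3) × 7/(s+6) = 84/((s+3)(s+6)). DC gain = 84/(3×6) = 4.6667.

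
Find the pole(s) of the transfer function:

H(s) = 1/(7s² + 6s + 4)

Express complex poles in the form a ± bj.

Discriminant = 6² - 4×7×4 = 36 - 112 = -76 < 0, so the poles are a complex conjugate pair s = (-6 ± j√76)/(2×7). Real part = -6/(2×7) = -6/14 ≈ -0.4286; imaginary part = ±√76/(2×7) ≈ 0.6227. Poles: s = -0.4286 ± 0.6227j.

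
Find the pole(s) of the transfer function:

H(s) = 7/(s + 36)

Pole is where denominator = 0: s + 36 = 0, so s = -36.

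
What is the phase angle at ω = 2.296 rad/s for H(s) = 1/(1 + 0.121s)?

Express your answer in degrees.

Phase = -arctan(ωτ) = -arctan(2.296 × 0.121) = -15.5°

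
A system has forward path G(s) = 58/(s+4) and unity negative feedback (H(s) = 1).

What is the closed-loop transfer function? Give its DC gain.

T(s) = G/(1+GH) = [58/(s+4)] / [1 + 58/(s+4)] = 58/(s+4+58) = 58/(s+62). DC gain = 58/62 = 0.9355.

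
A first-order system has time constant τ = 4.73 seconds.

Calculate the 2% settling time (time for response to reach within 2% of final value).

For first-order system, 2% settling time ≈ 4τ = 4 × 4.73 = 18.92 s.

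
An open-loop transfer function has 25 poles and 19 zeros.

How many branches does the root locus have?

Root locus has n branches where n = number of poles = 25.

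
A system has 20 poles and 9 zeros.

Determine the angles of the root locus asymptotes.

n - m = 20 - 9 = 11. Angles: θk = (2k + 1)·180°/11 = 16.36°, 49.09°, 81.82°, 114.55°, 147.27°, 180°, 212.73°, 245.45°, 278.18°, 310.91°, 343.64°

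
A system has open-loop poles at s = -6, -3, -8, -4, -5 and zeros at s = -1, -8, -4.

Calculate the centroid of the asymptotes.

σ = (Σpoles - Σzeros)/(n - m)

σ = (Σpoles - Σzeros)/(n - m) = (-26 - (-13))/(5 - 3) = -13/2 = -6.5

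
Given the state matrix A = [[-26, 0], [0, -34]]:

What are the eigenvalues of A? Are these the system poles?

For diagonal matrix, eigenvalues are diagonal entries: λ₁ = -26, λ₂ = -34. Eigenvalues of A = system poles.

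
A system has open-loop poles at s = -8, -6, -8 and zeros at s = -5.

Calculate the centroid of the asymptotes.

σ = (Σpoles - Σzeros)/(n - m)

σ = (Σpoles - Σzeros)/(n - m) = (-22 - (-5))/(3 - 1) = -17/2 = -8.5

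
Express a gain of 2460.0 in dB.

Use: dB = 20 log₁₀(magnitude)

dB = 20 log₁₀(2460.0) = 67.8 dB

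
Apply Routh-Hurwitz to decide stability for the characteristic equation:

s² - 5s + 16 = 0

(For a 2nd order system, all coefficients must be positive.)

Coefficients: 1, -5, 16. b=-5 not positive, so system is unstable.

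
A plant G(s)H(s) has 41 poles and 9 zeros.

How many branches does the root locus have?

Root locus has n branches where n = number of poles = 41.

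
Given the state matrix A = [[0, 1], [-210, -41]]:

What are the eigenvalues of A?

det(A - λI) = λ² - (-41)λ + 210 = (λ - (-35))(λ - (-6)). Eigenvalues: -35, -6.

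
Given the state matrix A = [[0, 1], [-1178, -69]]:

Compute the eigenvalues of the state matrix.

det(A - λI) = λ² - (-69)λ + 1178 = (λ - (-38))(λ - (-31)). Eigenvalues: -38, -31.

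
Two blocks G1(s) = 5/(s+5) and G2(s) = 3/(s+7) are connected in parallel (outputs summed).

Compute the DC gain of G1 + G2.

Parallel: G_eq = G1 + G2. DC gain = G1(0) + G2(0) = 5/5 + 3/7 = 1 + 0.4286 = 1.4286.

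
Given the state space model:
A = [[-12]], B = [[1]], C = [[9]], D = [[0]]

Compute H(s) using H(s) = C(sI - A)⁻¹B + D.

(sI - A)⁻¹ = 1/(s + 12). H(s) = 9 × 1/(s + 12) + 0 = 9/(s + 12).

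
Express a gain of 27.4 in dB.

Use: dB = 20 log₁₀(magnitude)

dB = 20 log₁₀(27.4) = 28.8 dB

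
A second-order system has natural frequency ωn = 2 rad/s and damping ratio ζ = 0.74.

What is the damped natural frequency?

ωd = ωn√(1 - ζ²) = 2√(1 - 0.74²) = 1.35 rad/s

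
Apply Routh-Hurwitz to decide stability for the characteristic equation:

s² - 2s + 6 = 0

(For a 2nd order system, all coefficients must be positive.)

Coefficients: 1, -2, 6. b=-2 not positive, so system is unstable.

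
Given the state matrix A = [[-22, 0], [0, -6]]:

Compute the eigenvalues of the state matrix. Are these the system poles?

For diagonal matrix, eigenvalues are diagonal entries: λ₁ = -22, λ₂ = -6. Eigenvalues of A = system poles.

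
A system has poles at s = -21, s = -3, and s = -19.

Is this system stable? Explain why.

All poles are in the left half-plane. System is stable.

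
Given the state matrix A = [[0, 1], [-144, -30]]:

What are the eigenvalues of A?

det(A - λI) = λ² - (-30)λ + 144 = (λ - (-24))(λ - (-6)). Eigenvalues: -24, -6.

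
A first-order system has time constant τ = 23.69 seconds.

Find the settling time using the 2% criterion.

For first-order system, 2% settling time ≈ 4τ = 4 × 23.69 = 94.76 s.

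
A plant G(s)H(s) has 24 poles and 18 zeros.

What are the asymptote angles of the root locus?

n - m = 24 - 18 = 6. Angles: θk = (2k + 1)·180°/6 = 30°, 90°, 150°, 210°, 270°, 330°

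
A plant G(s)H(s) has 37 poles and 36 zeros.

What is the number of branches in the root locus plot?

Root locus has n branches where n = number of poles = 37.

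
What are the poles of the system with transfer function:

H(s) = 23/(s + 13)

Pole is where denominator = 0: s + 13 = 0, so s = -13.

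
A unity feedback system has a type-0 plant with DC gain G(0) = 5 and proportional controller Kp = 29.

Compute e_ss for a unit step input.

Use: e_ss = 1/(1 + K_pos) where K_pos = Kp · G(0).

K_pos = Kp · G(0) = 29 × 5 = 145. e_ss = 1/(1 + 145) = 0.0068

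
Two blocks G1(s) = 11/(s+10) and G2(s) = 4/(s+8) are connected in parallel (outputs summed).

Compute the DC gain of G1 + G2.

Parallel: G_eq = G1 + G2. DC gain = G1(0) + G2(0) = 11/10 + 4/8 = 1.1 + 0.5 = 1.6.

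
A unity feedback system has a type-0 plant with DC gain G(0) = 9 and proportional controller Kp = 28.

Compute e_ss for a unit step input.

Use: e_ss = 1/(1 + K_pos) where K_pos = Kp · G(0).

K_pos = Kp · G(0) = 28 × 9 = 252. e_ss = 1/(1 + 252) = 0.0040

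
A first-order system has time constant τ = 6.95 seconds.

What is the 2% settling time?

For first-order system, 2% settling time ≈ 4τ = 4 × 6.95 = 27.8 s.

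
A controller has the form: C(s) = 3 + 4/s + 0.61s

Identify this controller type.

This is a Proportional-Integral-Derivative (PID) controller.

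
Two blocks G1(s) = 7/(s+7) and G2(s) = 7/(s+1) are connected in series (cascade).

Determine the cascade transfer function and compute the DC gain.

Series: multiply transfer functions. G_eq = 7/(s+7) × 7/(s+1) = 49/((s+7)(s+1)). DC gain = 49/(7×1) = 7.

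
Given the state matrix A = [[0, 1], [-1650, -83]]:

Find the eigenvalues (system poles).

det(A - λI) = λ² - (-83)λ + 1650 = (λ - (-33))(λ - (-50)). Eigenvalues: -33, -50.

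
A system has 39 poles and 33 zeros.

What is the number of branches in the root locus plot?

Root locus has n branches where n = number of poles = 39.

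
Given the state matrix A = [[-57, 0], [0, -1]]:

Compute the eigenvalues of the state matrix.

For diagonal matrix, eigenvalues are diagonal entries: λ₁ = -57, λ₂ = -1.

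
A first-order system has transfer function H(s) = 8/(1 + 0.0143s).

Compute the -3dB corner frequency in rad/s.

Corner frequency = 1/τ = 1/0.0143 = 69.93 rad/s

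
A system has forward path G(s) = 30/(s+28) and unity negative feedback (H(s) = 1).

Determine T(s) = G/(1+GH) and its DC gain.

T(s) = G/(1+GH) = [30/(s+28)] / [1 + 30/(s+28)] = 30/(s+28+30) = 30/(s+58). DC gain = 30/58 = 0.5172.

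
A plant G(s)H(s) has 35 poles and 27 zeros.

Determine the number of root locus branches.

Root locus has n branches where n = number of poles = 35.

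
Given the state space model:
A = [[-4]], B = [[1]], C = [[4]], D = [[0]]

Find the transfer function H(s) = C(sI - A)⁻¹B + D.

(sI - A)⁻¹ = 1/(s + 4). H(s) = 4 × 1/(s + 4) + 0 = 4/(s + 4).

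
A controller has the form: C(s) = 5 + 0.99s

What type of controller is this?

This is a Proportional-Derivative (PD) controller.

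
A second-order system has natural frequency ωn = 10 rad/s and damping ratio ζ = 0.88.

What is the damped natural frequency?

ωd = ωn√(1 - ζ²) = 10√(1 - 0.88²) = 4.75 rad/s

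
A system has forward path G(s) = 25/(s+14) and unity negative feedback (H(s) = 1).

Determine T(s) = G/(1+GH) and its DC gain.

T(s) = G/(1+GH) = [25/(s+14)] / [1 + 25/(s+14)] = 25/(s+14+25) = 25/(s+39). DC gain = 25/39 = 0.6410.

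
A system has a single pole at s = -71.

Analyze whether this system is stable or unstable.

Pole at s = -71 is in the left half-plane. Stable.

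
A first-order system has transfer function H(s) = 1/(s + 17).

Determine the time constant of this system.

For H(s) = 1/(s + 1/τ), the pole is at -1/τ = -17, so τ = 1/17 = 0.0588 s.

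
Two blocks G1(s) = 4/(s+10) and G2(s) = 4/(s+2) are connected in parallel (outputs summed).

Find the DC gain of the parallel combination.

Parallel: G_eq = G1 + G2. DC gain = G1(0) + G2(0) = 4/10 + 4/2 = 0.4 + 2 = 2.4.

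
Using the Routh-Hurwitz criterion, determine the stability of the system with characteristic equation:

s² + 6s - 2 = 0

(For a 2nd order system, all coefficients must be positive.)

Coefficients: 1, 6, -2. c=-2 not positive, so system is unstable.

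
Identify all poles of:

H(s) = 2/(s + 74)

Pole is where denominator = 0: s + 74 = 0, so s = -74.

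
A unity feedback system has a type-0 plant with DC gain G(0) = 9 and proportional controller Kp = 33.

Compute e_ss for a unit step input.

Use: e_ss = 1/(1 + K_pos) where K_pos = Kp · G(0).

K_pos = Kp · G(0) = 33 × 9 = 297. e_ss = 1/(1 + 297) = 0.0034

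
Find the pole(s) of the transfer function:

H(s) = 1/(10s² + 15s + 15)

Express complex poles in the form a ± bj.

Discriminant = 15² - 4×10×15 = 225 - 600 = -375 < 0, so the poles are a complex conjugate pair s = (-15 ± j√375)/(2×10). Real part = -15/(2×10) = -15/20 = -0.75; imaginary part = ±√375/(2×10) ≈ 0.9682. Poles: s = -0.75 ± 0.9682j.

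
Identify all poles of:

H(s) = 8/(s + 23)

Pole is where denominator = 0: s + 23 = 0, so s = -23.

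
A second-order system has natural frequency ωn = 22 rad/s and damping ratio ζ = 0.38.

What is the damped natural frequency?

ωd = ωn√(1 - ζ²) = 22√(1 - 0.38²) = 20.35 rad/s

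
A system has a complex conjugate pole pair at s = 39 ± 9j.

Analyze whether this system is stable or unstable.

Real part of poles is 39 (> 0, right half-plane). Unstable.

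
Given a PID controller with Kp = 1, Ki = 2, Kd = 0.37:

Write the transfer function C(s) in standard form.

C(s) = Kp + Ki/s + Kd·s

Substituting values: C(s) = 1 + 2/s + 0.37s = (0.37s² + s + 2)/s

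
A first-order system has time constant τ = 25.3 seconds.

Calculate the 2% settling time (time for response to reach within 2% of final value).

For first-order system, 2% settling time ≈ 4τ = 4 × 25.3 = 101.2 s.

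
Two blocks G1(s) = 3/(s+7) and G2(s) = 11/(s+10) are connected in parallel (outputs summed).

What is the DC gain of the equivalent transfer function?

Parallel: G_eq = G1 + G2. DC gain = G1(0) + G2(0) = 3/7 + 11/10 = 0.4286 + 1.1 = 1.5286.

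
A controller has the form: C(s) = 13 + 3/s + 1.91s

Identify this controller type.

This is a Proportional-Integral-Derivative (PID) controller.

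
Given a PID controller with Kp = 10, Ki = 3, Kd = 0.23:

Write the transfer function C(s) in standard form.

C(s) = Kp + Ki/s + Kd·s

Substituting values: C(s) = 10 + 3/s + 0.23s = (0.23s² + 10s + 3)/s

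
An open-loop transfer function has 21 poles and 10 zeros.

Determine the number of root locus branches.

Root locus has n branches where n = number of poles = 21.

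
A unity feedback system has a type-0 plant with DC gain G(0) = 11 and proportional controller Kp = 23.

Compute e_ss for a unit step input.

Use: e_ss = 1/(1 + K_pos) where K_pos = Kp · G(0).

K_pos = Kp · G(0) = 23 × 11 = 253. e_ss = 1/(1 + 253) = 0.0039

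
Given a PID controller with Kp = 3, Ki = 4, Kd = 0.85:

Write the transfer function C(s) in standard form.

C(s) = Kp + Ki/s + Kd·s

Substituting values: C(s) = 3 + 4/s + 0.85s = (0.85s² + 3s + 4)/s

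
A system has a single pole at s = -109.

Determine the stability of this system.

Pole at s = -109 is in the left half-plane. Stable.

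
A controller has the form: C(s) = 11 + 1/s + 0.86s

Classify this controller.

This is a Proportional-Integral-Derivative (PID) controller.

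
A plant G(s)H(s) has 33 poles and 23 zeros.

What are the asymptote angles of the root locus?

n - m = 33 - 23 = 10. Angles: θk = (2k + 1)·180°/10 = 18°, 54°, 90°, 126°, 162°, 198°, 234°, 270°, 306°, 342°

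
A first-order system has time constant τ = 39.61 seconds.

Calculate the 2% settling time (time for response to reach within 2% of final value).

For first-order system, 2% settling time ≈ 4τ = 4 × 39.61 = 158.44 s.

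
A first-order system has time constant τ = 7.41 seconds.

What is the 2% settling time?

For first-order system, 2% settling time ≈ 4τ = 4 × 7.41 = 29.64 s.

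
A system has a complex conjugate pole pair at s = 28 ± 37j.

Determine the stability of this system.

Real part of poles is 28 (> 0, right half-plane). Unstable.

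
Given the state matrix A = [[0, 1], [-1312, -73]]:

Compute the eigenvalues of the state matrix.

det(A - λI) = λ² - (-73)λ + 1312 = (λ - (-41))(λ - (-32)). Eigenvalues: -41, -32.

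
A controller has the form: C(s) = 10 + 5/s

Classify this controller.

This is a Proportional-Integral (PI) controller.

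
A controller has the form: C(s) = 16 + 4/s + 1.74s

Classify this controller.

This is a Proportional-Integral-Derivative (PID) controller.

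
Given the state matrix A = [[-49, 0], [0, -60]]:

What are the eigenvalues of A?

For diagonal matrix, eigenvalues are diagonal entries: λ₁ = -49, λ₂ = -60.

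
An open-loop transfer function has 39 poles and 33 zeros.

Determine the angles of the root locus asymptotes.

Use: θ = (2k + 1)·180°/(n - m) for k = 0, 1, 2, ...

n - m = 39 - 33 = 6. Angles: θk = (2k + 1)·180°/6 = 30°, 90°, 150°, 210°, 270°, 330°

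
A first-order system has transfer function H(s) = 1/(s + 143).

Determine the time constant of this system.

For H(s) = 1/(s + 1/τ), the pole is at -1/τ = -143, so τ = 1/143 = 0.0070 s.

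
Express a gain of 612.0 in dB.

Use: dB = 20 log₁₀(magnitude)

dB = 20 log₁₀(612.0) = 55.7 dB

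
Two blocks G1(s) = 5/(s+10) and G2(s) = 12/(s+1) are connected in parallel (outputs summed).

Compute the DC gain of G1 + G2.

Parallel: G_eq = G1 + G2. DC gain = G1(0) + G2(0) = 5/10 + 12/1 = 0.5 + 12 = 12.5.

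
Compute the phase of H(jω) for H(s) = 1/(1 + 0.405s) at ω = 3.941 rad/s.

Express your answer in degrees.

Phase = -arctan(ωτ) = -arctan(3.941 × 0.405) = -57.9°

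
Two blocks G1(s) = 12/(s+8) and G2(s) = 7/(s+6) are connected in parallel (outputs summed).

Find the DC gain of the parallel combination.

Parallel: G_eq = G1 + G2. DC gain = G1(0) + G2(0) = 12/8 + 7/6 = 1.5 + 1.1667 = 2.6667.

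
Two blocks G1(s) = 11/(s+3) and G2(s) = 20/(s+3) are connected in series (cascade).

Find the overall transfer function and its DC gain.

Series: multiply transfer functions. G_eq = 11/(s+3) × 20/(s+3) = 220/((s+3)(s+3)). DC gain = 220/(3×3) = 24.4444.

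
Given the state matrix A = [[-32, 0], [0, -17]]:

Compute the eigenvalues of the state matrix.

For diagonal matrix, eigenvalues are diagonal entries: λ₁ = -32, λ₂ = -17.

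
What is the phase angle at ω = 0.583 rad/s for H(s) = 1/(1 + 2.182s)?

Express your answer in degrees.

Phase = -arctan(ωτ) = -arctan(0.583 × 2.182) = -51.8°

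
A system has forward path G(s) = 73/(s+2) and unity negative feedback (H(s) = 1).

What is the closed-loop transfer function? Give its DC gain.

T(s) = G/(1+GH) = [73/(s+2)] / [1 + 73/(s+2)] = 73/(s+2+73) = 73/(s+75). DC gain = 73/75 = 0.9733.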